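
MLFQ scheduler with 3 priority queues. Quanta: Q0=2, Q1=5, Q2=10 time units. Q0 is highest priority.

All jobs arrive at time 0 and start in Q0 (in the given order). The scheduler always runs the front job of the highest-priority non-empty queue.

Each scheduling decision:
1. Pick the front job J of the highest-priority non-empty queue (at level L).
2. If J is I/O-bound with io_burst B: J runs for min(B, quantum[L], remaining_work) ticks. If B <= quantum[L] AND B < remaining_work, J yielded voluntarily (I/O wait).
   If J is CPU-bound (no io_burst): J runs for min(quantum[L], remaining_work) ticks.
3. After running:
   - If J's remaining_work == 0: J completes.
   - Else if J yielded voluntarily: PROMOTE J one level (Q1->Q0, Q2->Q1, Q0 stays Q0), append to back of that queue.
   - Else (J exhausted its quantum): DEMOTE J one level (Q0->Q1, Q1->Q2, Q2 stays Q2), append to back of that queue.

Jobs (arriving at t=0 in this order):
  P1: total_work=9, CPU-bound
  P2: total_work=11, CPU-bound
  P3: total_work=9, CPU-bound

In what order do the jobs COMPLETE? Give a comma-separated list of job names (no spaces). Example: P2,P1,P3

Answer: P1,P2,P3

Derivation:
t=0-2: P1@Q0 runs 2, rem=7, quantum used, demote→Q1. Q0=[P2,P3] Q1=[P1] Q2=[]
t=2-4: P2@Q0 runs 2, rem=9, quantum used, demote→Q1. Q0=[P3] Q1=[P1,P2] Q2=[]
t=4-6: P3@Q0 runs 2, rem=7, quantum used, demote→Q1. Q0=[] Q1=[P1,P2,P3] Q2=[]
t=6-11: P1@Q1 runs 5, rem=2, quantum used, demote→Q2. Q0=[] Q1=[P2,P3] Q2=[P1]
t=11-16: P2@Q1 runs 5, rem=4, quantum used, demote→Q2. Q0=[] Q1=[P3] Q2=[P1,P2]
t=16-21: P3@Q1 runs 5, rem=2, quantum used, demote→Q2. Q0=[] Q1=[] Q2=[P1,P2,P3]
t=21-23: P1@Q2 runs 2, rem=0, completes. Q0=[] Q1=[] Q2=[P2,P3]
t=23-27: P2@Q2 runs 4, rem=0, completes. Q0=[] Q1=[] Q2=[P3]
t=27-29: P3@Q2 runs 2, rem=0, completes. Q0=[] Q1=[] Q2=[]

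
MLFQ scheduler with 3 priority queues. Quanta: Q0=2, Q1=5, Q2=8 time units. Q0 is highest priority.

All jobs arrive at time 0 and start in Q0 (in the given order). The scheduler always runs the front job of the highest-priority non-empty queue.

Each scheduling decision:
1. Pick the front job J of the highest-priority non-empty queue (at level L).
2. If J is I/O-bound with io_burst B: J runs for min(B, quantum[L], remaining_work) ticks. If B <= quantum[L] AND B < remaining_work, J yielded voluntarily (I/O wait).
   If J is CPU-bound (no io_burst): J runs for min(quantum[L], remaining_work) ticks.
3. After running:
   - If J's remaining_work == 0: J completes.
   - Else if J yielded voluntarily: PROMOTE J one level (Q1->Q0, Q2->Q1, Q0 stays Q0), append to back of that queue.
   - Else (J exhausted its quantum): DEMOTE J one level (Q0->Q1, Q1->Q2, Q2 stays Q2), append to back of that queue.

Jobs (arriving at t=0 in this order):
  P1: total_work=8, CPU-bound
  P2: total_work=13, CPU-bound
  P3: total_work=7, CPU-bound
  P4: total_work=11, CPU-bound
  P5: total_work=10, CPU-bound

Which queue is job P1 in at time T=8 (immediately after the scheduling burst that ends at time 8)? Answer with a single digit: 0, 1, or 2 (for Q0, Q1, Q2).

t=0-2: P1@Q0 runs 2, rem=6, quantum used, demote→Q1. Q0=[P2,P3,P4,P5] Q1=[P1] Q2=[]
t=2-4: P2@Q0 runs 2, rem=11, quantum used, demote→Q1. Q0=[P3,P4,P5] Q1=[P1,P2] Q2=[]
t=4-6: P3@Q0 runs 2, rem=5, quantum used, demote→Q1. Q0=[P4,P5] Q1=[P1,P2,P3] Q2=[]
t=6-8: P4@Q0 runs 2, rem=9, quantum used, demote→Q1. Q0=[P5] Q1=[P1,P2,P3,P4] Q2=[]
t=8-10: P5@Q0 runs 2, rem=8, quantum used, demote→Q1. Q0=[] Q1=[P1,P2,P3,P4,P5] Q2=[]
t=10-15: P1@Q1 runs 5, rem=1, quantum used, demote→Q2. Q0=[] Q1=[P2,P3,P4,P5] Q2=[P1]
t=15-20: P2@Q1 runs 5, rem=6, quantum used, demote→Q2. Q0=[] Q1=[P3,P4,P5] Q2=[P1,P2]
t=20-25: P3@Q1 runs 5, rem=0, completes. Q0=[] Q1=[P4,P5] Q2=[P1,P2]
t=25-30: P4@Q1 runs 5, rem=4, quantum used, demote→Q2. Q0=[] Q1=[P5] Q2=[P1,P2,P4]
t=30-35: P5@Q1 runs 5, rem=3, quantum used, demote→Q2. Q0=[] Q1=[] Q2=[P1,P2,P4,P5]
t=35-36: P1@Q2 runs 1, rem=0, completes. Q0=[] Q1=[] Q2=[P2,P4,P5]
t=36-42: P2@Q2 runs 6, rem=0, completes. Q0=[] Q1=[] Q2=[P4,P5]
t=42-46: P4@Q2 runs 4, rem=0, completes. Q0=[] Q1=[] Q2=[P5]
t=46-49: P5@Q2 runs 3, rem=0, completes. Q0=[] Q1=[] Q2=[]

Answer: 1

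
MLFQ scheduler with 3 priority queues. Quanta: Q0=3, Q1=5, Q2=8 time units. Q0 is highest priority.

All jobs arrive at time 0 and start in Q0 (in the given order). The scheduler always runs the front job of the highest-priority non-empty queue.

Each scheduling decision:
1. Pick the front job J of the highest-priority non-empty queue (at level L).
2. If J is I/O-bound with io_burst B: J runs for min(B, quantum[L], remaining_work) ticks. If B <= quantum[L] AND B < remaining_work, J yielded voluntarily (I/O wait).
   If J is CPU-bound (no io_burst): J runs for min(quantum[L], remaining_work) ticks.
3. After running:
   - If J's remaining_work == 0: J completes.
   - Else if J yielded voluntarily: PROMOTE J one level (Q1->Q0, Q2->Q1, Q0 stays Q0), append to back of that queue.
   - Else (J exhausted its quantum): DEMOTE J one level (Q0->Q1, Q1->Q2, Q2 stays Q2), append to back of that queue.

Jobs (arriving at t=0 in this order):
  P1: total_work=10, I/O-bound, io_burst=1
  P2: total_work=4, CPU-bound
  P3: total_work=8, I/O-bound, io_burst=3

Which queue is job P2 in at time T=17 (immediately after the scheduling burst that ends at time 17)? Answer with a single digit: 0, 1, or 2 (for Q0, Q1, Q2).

Answer: 1

Derivation:
t=0-1: P1@Q0 runs 1, rem=9, I/O yield, promote→Q0. Q0=[P2,P3,P1] Q1=[] Q2=[]
t=1-4: P2@Q0 runs 3, rem=1, quantum used, demote→Q1. Q0=[P3,P1] Q1=[P2] Q2=[]
t=4-7: P3@Q0 runs 3, rem=5, I/O yield, promote→Q0. Q0=[P1,P3] Q1=[P2] Q2=[]
t=7-8: P1@Q0 runs 1, rem=8, I/O yield, promote→Q0. Q0=[P3,P1] Q1=[P2] Q2=[]
t=8-11: P3@Q0 runs 3, rem=2, I/O yield, promote→Q0. Q0=[P1,P3] Q1=[P2] Q2=[]
t=11-12: P1@Q0 runs 1, rem=7, I/O yield, promote→Q0. Q0=[P3,P1] Q1=[P2] Q2=[]
t=12-14: P3@Q0 runs 2, rem=0, completes. Q0=[P1] Q1=[P2] Q2=[]
t=14-15: P1@Q0 runs 1, rem=6, I/O yield, promote→Q0. Q0=[P1] Q1=[P2] Q2=[]
t=15-16: P1@Q0 runs 1, rem=5, I/O yield, promote→Q0. Q0=[P1] Q1=[P2] Q2=[]
t=16-17: P1@Q0 runs 1, rem=4, I/O yield, promote→Q0. Q0=[P1] Q1=[P2] Q2=[]
t=17-18: P1@Q0 runs 1, rem=3, I/O yield, promote→Q0. Q0=[P1] Q1=[P2] Q2=[]
t=18-19: P1@Q0 runs 1, rem=2, I/O yield, promote→Q0. Q0=[P1] Q1=[P2] Q2=[]
t=19-20: P1@Q0 runs 1, rem=1, I/O yield, promote→Q0. Q0=[P1] Q1=[P2] Q2=[]
t=20-21: P1@Q0 runs 1, rem=0, completes. Q0=[] Q1=[P2] Q2=[]
t=21-22: P2@Q1 runs 1, rem=0, completes. Q0=[] Q1=[] Q2=[]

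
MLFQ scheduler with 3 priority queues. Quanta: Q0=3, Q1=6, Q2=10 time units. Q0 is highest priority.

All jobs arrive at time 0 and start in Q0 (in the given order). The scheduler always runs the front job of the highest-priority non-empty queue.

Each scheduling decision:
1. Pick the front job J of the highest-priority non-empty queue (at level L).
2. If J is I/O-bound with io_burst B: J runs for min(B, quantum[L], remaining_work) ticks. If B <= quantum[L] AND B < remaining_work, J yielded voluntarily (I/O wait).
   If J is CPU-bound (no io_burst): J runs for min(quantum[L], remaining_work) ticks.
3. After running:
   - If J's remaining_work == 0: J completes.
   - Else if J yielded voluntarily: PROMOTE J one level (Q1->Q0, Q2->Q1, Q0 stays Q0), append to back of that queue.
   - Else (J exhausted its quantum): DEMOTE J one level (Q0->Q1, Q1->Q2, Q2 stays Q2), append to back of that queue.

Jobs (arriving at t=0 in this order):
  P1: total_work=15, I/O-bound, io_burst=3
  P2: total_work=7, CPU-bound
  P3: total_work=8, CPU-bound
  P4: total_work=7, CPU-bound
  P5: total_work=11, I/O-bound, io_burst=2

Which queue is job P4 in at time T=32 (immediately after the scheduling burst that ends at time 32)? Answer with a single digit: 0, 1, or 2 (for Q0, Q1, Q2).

Answer: 1

Derivation:
t=0-3: P1@Q0 runs 3, rem=12, I/O yield, promote→Q0. Q0=[P2,P3,P4,P5,P1] Q1=[] Q2=[]
t=3-6: P2@Q0 runs 3, rem=4, quantum used, demote→Q1. Q0=[P3,P4,P5,P1] Q1=[P2] Q2=[]
t=6-9: P3@Q0 runs 3, rem=5, quantum used, demote→Q1. Q0=[P4,P5,P1] Q1=[P2,P3] Q2=[]
t=9-12: P4@Q0 runs 3, rem=4, quantum used, demote→Q1. Q0=[P5,P1] Q1=[P2,P3,P4] Q2=[]
t=12-14: P5@Q0 runs 2, rem=9, I/O yield, promote→Q0. Q0=[P1,P5] Q1=[P2,P3,P4] Q2=[]
t=14-17: P1@Q0 runs 3, rem=9, I/O yield, promote→Q0. Q0=[P5,P1] Q1=[P2,P3,P4] Q2=[]
t=17-19: P5@Q0 runs 2, rem=7, I/O yield, promote→Q0. Q0=[P1,P5] Q1=[P2,P3,P4] Q2=[]
t=19-22: P1@Q0 runs 3, rem=6, I/O yield, promote→Q0. Q0=[P5,P1] Q1=[P2,P3,P4] Q2=[]
t=22-24: P5@Q0 runs 2, rem=5, I/O yield, promote→Q0. Q0=[P1,P5] Q1=[P2,P3,P4] Q2=[]
t=24-27: P1@Q0 runs 3, rem=3, I/O yield, promote→Q0. Q0=[P5,P1] Q1=[P2,P3,P4] Q2=[]
t=27-29: P5@Q0 runs 2, rem=3, I/O yield, promote→Q0. Q0=[P1,P5] Q1=[P2,P3,P4] Q2=[]
t=29-32: P1@Q0 runs 3, rem=0, completes. Q0=[P5] Q1=[P2,P3,P4] Q2=[]
t=32-34: P5@Q0 runs 2, rem=1, I/O yield, promote→Q0. Q0=[P5] Q1=[P2,P3,P4] Q2=[]
t=34-35: P5@Q0 runs 1, rem=0, completes. Q0=[] Q1=[P2,P3,P4] Q2=[]
t=35-39: P2@Q1 runs 4, rem=0, completes. Q0=[] Q1=[P3,P4] Q2=[]
t=39-44: P3@Q1 runs 5, rem=0, completes. Q0=[] Q1=[P4] Q2=[]
t=44-48: P4@Q1 runs 4, rem=0, completes. Q0=[] Q1=[] Q2=[]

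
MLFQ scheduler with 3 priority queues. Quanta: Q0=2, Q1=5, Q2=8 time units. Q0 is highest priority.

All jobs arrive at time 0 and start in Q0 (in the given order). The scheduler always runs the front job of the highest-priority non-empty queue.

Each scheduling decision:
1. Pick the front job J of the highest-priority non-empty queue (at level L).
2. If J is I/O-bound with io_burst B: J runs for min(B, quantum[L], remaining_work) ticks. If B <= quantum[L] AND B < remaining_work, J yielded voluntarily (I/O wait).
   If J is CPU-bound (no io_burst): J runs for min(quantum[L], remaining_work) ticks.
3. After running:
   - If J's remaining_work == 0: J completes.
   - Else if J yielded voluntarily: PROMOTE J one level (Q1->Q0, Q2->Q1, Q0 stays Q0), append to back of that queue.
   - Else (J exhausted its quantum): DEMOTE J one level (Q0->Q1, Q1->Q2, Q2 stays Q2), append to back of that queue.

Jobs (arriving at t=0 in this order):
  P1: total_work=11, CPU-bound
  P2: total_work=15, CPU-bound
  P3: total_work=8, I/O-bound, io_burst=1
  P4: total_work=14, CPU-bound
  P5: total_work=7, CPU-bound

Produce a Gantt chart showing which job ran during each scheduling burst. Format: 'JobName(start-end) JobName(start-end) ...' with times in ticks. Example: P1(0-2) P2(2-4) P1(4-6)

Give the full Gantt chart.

Answer: P1(0-2) P2(2-4) P3(4-5) P4(5-7) P5(7-9) P3(9-10) P3(10-11) P3(11-12) P3(12-13) P3(13-14) P3(14-15) P3(15-16) P1(16-21) P2(21-26) P4(26-31) P5(31-36) P1(36-40) P2(40-48) P4(48-55)

Derivation:
t=0-2: P1@Q0 runs 2, rem=9, quantum used, demote→Q1. Q0=[P2,P3,P4,P5] Q1=[P1] Q2=[]
t=2-4: P2@Q0 runs 2, rem=13, quantum used, demote→Q1. Q0=[P3,P4,P5] Q1=[P1,P2] Q2=[]
t=4-5: P3@Q0 runs 1, rem=7, I/O yield, promote→Q0. Q0=[P4,P5,P3] Q1=[P1,P2] Q2=[]
t=5-7: P4@Q0 runs 2, rem=12, quantum used, demote→Q1. Q0=[P5,P3] Q1=[P1,P2,P4] Q2=[]
t=7-9: P5@Q0 runs 2, rem=5, quantum used, demote→Q1. Q0=[P3] Q1=[P1,P2,P4,P5] Q2=[]
t=9-10: P3@Q0 runs 1, rem=6, I/O yield, promote→Q0. Q0=[P3] Q1=[P1,P2,P4,P5] Q2=[]
t=10-11: P3@Q0 runs 1, rem=5, I/O yield, promote→Q0. Q0=[P3] Q1=[P1,P2,P4,P5] Q2=[]
t=11-12: P3@Q0 runs 1, rem=4, I/O yield, promote→Q0. Q0=[P3] Q1=[P1,P2,P4,P5] Q2=[]
t=12-13: P3@Q0 runs 1, rem=3, I/O yield, promote→Q0. Q0=[P3] Q1=[P1,P2,P4,P5] Q2=[]
t=13-14: P3@Q0 runs 1, rem=2, I/O yield, promote→Q0. Q0=[P3] Q1=[P1,P2,P4,P5] Q2=[]
t=14-15: P3@Q0 runs 1, rem=1, I/O yield, promote→Q0. Q0=[P3] Q1=[P1,P2,P4,P5] Q2=[]
t=15-16: P3@Q0 runs 1, rem=0, completes. Q0=[] Q1=[P1,P2,P4,P5] Q2=[]
t=16-21: P1@Q1 runs 5, rem=4, quantum used, demote→Q2. Q0=[] Q1=[P2,P4,P5] Q2=[P1]
t=21-26: P2@Q1 runs 5, rem=8, quantum used, demote→Q2. Q0=[] Q1=[P4,P5] Q2=[P1,P2]
t=26-31: P4@Q1 runs 5, rem=7, quantum used, demote→Q2. Q0=[] Q1=[P5] Q2=[P1,P2,P4]
t=31-36: P5@Q1 runs 5, rem=0, completes. Q0=[] Q1=[] Q2=[P1,P2,P4]
t=36-40: P1@Q2 runs 4, rem=0, completes. Q0=[] Q1=[] Q2=[P2,P4]
t=40-48: P2@Q2 runs 8, rem=0, completes. Q0=[] Q1=[] Q2=[P4]
t=48-55: P4@Q2 runs 7, rem=0, completes. Q0=[] Q1=[] Q2=[]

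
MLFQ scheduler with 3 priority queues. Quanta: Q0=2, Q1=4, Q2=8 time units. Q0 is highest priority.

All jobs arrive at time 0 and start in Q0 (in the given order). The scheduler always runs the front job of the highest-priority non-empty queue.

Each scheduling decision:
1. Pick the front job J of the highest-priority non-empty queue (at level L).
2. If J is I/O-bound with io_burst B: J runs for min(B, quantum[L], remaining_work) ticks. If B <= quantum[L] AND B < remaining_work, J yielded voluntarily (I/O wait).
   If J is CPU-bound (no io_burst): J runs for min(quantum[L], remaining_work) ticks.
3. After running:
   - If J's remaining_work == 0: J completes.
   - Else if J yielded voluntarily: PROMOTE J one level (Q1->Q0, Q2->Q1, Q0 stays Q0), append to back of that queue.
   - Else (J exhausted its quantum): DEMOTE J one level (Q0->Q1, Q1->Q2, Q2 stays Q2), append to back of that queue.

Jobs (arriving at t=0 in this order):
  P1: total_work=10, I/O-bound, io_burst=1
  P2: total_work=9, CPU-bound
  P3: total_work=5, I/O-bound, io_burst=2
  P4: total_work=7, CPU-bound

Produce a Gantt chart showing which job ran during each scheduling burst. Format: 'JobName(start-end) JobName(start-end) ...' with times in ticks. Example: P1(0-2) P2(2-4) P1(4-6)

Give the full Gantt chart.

Answer: P1(0-1) P2(1-3) P3(3-5) P4(5-7) P1(7-8) P3(8-10) P1(10-11) P3(11-12) P1(12-13) P1(13-14) P1(14-15) P1(15-16) P1(16-17) P1(17-18) P1(18-19) P2(19-23) P4(23-27) P2(27-30) P4(30-31)

Derivation:
t=0-1: P1@Q0 runs 1, rem=9, I/O yield, promote→Q0. Q0=[P2,P3,P4,P1] Q1=[] Q2=[]
t=1-3: P2@Q0 runs 2, rem=7, quantum used, demote→Q1. Q0=[P3,P4,P1] Q1=[P2] Q2=[]
t=3-5: P3@Q0 runs 2, rem=3, I/O yield, promote→Q0. Q0=[P4,P1,P3] Q1=[P2] Q2=[]
t=5-7: P4@Q0 runs 2, rem=5, quantum used, demote→Q1. Q0=[P1,P3] Q1=[P2,P4] Q2=[]
t=7-8: P1@Q0 runs 1, rem=8, I/O yield, promote→Q0. Q0=[P3,P1] Q1=[P2,P4] Q2=[]
t=8-10: P3@Q0 runs 2, rem=1, I/O yield, promote→Q0. Q0=[P1,P3] Q1=[P2,P4] Q2=[]
t=10-11: P1@Q0 runs 1, rem=7, I/O yield, promote→Q0. Q0=[P3,P1] Q1=[P2,P4] Q2=[]
t=11-12: P3@Q0 runs 1, rem=0, completes. Q0=[P1] Q1=[P2,P4] Q2=[]
t=12-13: P1@Q0 runs 1, rem=6, I/O yield, promote→Q0. Q0=[P1] Q1=[P2,P4] Q2=[]
t=13-14: P1@Q0 runs 1, rem=5, I/O yield, promote→Q0. Q0=[P1] Q1=[P2,P4] Q2=[]
t=14-15: P1@Q0 runs 1, rem=4, I/O yield, promote→Q0. Q0=[P1] Q1=[P2,P4] Q2=[]
t=15-16: P1@Q0 runs 1, rem=3, I/O yield, promote→Q0. Q0=[P1] Q1=[P2,P4] Q2=[]
t=16-17: P1@Q0 runs 1, rem=2, I/O yield, promote→Q0. Q0=[P1] Q1=[P2,P4] Q2=[]
t=17-18: P1@Q0 runs 1, rem=1, I/O yield, promote→Q0. Q0=[P1] Q1=[P2,P4] Q2=[]
t=18-19: P1@Q0 runs 1, rem=0, completes. Q0=[] Q1=[P2,P4] Q2=[]
t=19-23: P2@Q1 runs 4, rem=3, quantum used, demote→Q2. Q0=[] Q1=[P4] Q2=[P2]
t=23-27: P4@Q1 runs 4, rem=1, quantum used, demote→Q2. Q0=[] Q1=[] Q2=[P2,P4]
t=27-30: P2@Q2 runs 3, rem=0, completes. Q0=[] Q1=[] Q2=[P4]
t=30-31: P4@Q2 runs 1, rem=0, completes. Q0=[] Q1=[] Q2=[]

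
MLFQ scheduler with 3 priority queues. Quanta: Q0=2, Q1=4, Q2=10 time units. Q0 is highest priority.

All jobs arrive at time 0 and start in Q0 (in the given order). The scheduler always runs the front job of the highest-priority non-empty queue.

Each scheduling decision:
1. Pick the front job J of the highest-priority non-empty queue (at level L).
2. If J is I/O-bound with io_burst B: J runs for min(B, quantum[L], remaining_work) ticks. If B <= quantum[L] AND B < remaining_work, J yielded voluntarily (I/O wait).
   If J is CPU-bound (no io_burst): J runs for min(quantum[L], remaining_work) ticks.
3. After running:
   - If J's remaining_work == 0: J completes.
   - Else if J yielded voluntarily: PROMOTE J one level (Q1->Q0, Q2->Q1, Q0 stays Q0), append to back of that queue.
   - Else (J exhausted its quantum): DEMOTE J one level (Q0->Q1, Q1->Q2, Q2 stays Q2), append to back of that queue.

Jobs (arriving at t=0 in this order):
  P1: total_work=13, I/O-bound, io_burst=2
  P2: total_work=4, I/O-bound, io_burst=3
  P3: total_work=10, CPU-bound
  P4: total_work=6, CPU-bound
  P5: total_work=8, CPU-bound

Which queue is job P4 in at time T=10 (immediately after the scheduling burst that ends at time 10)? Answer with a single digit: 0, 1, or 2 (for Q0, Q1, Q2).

Answer: 1

Derivation:
t=0-2: P1@Q0 runs 2, rem=11, I/O yield, promote→Q0. Q0=[P2,P3,P4,P5,P1] Q1=[] Q2=[]
t=2-4: P2@Q0 runs 2, rem=2, quantum used, demote→Q1. Q0=[P3,P4,P5,P1] Q1=[P2] Q2=[]
t=4-6: P3@Q0 runs 2, rem=8, quantum used, demote→Q1. Q0=[P4,P5,P1] Q1=[P2,P3] Q2=[]
t=6-8: P4@Q0 runs 2, rem=4, quantum used, demote→Q1. Q0=[P5,P1] Q1=[P2,P3,P4] Q2=[]
t=8-10: P5@Q0 runs 2, rem=6, quantum used, demote→Q1. Q0=[P1] Q1=[P2,P3,P4,P5] Q2=[]
t=10-12: P1@Q0 runs 2, rem=9, I/O yield, promote→Q0. Q0=[P1] Q1=[P2,P3,P4,P5] Q2=[]
t=12-14: P1@Q0 runs 2, rem=7, I/O yield, promote→Q0. Q0=[P1] Q1=[P2,P3,P4,P5] Q2=[]
t=14-16: P1@Q0 runs 2, rem=5, I/O yield, promote→Q0. Q0=[P1] Q1=[P2,P3,P4,P5] Q2=[]
t=16-18: P1@Q0 runs 2, rem=3, I/O yield, promote→Q0. Q0=[P1] Q1=[P2,P3,P4,P5] Q2=[]
t=18-20: P1@Q0 runs 2, rem=1, I/O yield, promote→Q0. Q0=[P1] Q1=[P2,P3,P4,P5] Q2=[]
t=20-21: P1@Q0 runs 1, rem=0, completes. Q0=[] Q1=[P2,P3,P4,P5] Q2=[]
t=21-23: P2@Q1 runs 2, rem=0, completes. Q0=[] Q1=[P3,P4,P5] Q2=[]
t=23-27: P3@Q1 runs 4, rem=4, quantum used, demote→Q2. Q0=[] Q1=[P4,P5] Q2=[P3]
t=27-31: P4@Q1 runs 4, rem=0, completes. Q0=[] Q1=[P5] Q2=[P3]
t=31-35: P5@Q1 runs 4, rem=2, quantum used, demote→Q2. Q0=[] Q1=[] Q2=[P3,P5]
t=35-39: P3@Q2 runs 4, rem=0, completes. Q0=[] Q1=[] Q2=[P5]
t=39-41: P5@Q2 runs 2, rem=0, completes. Q0=[] Q1=[] Q2=[]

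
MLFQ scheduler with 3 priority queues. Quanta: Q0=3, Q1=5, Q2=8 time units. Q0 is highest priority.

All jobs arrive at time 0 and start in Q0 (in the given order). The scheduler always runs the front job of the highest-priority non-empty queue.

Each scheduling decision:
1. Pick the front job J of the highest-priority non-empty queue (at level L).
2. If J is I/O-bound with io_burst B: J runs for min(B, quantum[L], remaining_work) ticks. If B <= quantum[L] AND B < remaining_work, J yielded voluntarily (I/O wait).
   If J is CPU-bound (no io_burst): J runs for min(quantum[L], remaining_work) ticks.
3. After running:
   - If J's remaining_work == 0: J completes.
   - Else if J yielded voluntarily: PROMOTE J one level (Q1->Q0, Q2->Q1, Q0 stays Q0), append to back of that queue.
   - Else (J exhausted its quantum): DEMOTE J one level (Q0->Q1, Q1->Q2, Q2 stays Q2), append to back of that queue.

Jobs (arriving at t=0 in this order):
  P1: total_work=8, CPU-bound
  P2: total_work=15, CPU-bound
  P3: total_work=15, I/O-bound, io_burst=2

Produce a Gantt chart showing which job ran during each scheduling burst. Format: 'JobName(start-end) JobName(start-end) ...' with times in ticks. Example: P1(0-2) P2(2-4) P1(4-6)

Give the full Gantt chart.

Answer: P1(0-3) P2(3-6) P3(6-8) P3(8-10) P3(10-12) P3(12-14) P3(14-16) P3(16-18) P3(18-20) P3(20-21) P1(21-26) P2(26-31) P2(31-38)

Derivation:
t=0-3: P1@Q0 runs 3, rem=5, quantum used, demote→Q1. Q0=[P2,P3] Q1=[P1] Q2=[]
t=3-6: P2@Q0 runs 3, rem=12, quantum used, demote→Q1. Q0=[P3] Q1=[P1,P2] Q2=[]
t=6-8: P3@Q0 runs 2, rem=13, I/O yield, promote→Q0. Q0=[P3] Q1=[P1,P2] Q2=[]
t=8-10: P3@Q0 runs 2, rem=11, I/O yield, promote→Q0. Q0=[P3] Q1=[P1,P2] Q2=[]
t=10-12: P3@Q0 runs 2, rem=9, I/O yield, promote→Q0. Q0=[P3] Q1=[P1,P2] Q2=[]
t=12-14: P3@Q0 runs 2, rem=7, I/O yield, promote→Q0. Q0=[P3] Q1=[P1,P2] Q2=[]
t=14-16: P3@Q0 runs 2, rem=5, I/O yield, promote→Q0. Q0=[P3] Q1=[P1,P2] Q2=[]
t=16-18: P3@Q0 runs 2, rem=3, I/O yield, promote→Q0. Q0=[P3] Q1=[P1,P2] Q2=[]
t=18-20: P3@Q0 runs 2, rem=1, I/O yield, promote→Q0. Q0=[P3] Q1=[P1,P2] Q2=[]
t=20-21: P3@Q0 runs 1, rem=0, completes. Q0=[] Q1=[P1,P2] Q2=[]
t=21-26: P1@Q1 runs 5, rem=0, completes. Q0=[] Q1=[P2] Q2=[]
t=26-31: P2@Q1 runs 5, rem=7, quantum used, demote→Q2. Q0=[] Q1=[] Q2=[P2]
t=31-38: P2@Q2 runs 7, rem=0, completes. Q0=[] Q1=[] Q2=[]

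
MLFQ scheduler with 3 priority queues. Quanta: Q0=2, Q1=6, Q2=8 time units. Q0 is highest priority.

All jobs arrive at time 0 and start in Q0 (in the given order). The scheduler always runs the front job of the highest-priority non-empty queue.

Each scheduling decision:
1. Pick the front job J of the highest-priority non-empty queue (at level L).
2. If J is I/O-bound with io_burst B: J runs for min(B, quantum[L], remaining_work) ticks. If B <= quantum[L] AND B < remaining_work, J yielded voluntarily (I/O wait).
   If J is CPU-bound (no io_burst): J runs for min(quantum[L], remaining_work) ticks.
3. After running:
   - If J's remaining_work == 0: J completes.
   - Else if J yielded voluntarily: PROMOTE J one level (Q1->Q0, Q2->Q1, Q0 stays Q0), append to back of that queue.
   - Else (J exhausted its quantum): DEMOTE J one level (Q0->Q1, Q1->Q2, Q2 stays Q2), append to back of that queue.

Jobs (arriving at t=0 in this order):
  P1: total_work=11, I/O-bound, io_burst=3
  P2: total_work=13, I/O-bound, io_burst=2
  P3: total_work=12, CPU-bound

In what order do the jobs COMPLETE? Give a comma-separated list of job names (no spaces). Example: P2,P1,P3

t=0-2: P1@Q0 runs 2, rem=9, quantum used, demote→Q1. Q0=[P2,P3] Q1=[P1] Q2=[]
t=2-4: P2@Q0 runs 2, rem=11, I/O yield, promote→Q0. Q0=[P3,P2] Q1=[P1] Q2=[]
t=4-6: P3@Q0 runs 2, rem=10, quantum used, demote→Q1. Q0=[P2] Q1=[P1,P3] Q2=[]
t=6-8: P2@Q0 runs 2, rem=9, I/O yield, promote→Q0. Q0=[P2] Q1=[P1,P3] Q2=[]
t=8-10: P2@Q0 runs 2, rem=7, I/O yield, promote→Q0. Q0=[P2] Q1=[P1,P3] Q2=[]
t=10-12: P2@Q0 runs 2, rem=5, I/O yield, promote→Q0. Q0=[P2] Q1=[P1,P3] Q2=[]
t=12-14: P2@Q0 runs 2, rem=3, I/O yield, promote→Q0. Q0=[P2] Q1=[P1,P3] Q2=[]
t=14-16: P2@Q0 runs 2, rem=1, I/O yield, promote→Q0. Q0=[P2] Q1=[P1,P3] Q2=[]
t=16-17: P2@Q0 runs 1, rem=0, completes. Q0=[] Q1=[P1,P3] Q2=[]
t=17-20: P1@Q1 runs 3, rem=6, I/O yield, promote→Q0. Q0=[P1] Q1=[P3] Q2=[]
t=20-22: P1@Q0 runs 2, rem=4, quantum used, demote→Q1. Q0=[] Q1=[P3,P1] Q2=[]
t=22-28: P3@Q1 runs 6, rem=4, quantum used, demote→Q2. Q0=[] Q1=[P1] Q2=[P3]
t=28-31: P1@Q1 runs 3, rem=1, I/O yield, promote→Q0. Q0=[P1] Q1=[] Q2=[P3]
t=31-32: P1@Q0 runs 1, rem=0, completes. Q0=[] Q1=[] Q2=[P3]
t=32-36: P3@Q2 runs 4, rem=0, completes. Q0=[] Q1=[] Q2=[]

Answer: P2,P1,P3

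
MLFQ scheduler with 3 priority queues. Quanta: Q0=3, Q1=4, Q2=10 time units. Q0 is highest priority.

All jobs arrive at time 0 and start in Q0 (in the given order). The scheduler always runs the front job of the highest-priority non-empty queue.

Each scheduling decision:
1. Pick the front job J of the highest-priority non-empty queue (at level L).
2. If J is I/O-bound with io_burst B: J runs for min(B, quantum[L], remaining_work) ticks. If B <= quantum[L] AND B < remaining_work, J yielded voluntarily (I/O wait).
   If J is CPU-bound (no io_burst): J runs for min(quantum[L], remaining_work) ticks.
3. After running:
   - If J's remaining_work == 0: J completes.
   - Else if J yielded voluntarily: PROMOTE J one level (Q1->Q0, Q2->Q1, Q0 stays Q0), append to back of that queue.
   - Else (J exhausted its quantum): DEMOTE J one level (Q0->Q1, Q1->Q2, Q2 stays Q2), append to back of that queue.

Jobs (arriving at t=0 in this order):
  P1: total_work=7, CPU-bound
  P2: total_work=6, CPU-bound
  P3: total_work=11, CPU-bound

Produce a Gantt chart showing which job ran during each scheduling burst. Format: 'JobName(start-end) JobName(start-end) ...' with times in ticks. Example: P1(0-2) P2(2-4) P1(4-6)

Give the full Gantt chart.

t=0-3: P1@Q0 runs 3, rem=4, quantum used, demote→Q1. Q0=[P2,P3] Q1=[P1] Q2=[]
t=3-6: P2@Q0 runs 3, rem=3, quantum used, demote→Q1. Q0=[P3] Q1=[P1,P2] Q2=[]
t=6-9: P3@Q0 runs 3, rem=8, quantum used, demote→Q1. Q0=[] Q1=[P1,P2,P3] Q2=[]
t=9-13: P1@Q1 runs 4, rem=0, completes. Q0=[] Q1=[P2,P3] Q2=[]
t=13-16: P2@Q1 runs 3, rem=0, completes. Q0=[] Q1=[P3] Q2=[]
t=16-20: P3@Q1 runs 4, rem=4, quantum used, demote→Q2. Q0=[] Q1=[] Q2=[P3]
t=20-24: P3@Q2 runs 4, rem=0, completes. Q0=[] Q1=[] Q2=[]

Answer: P1(0-3) P2(3-6) P3(6-9) P1(9-13) P2(13-16) P3(16-20) P3(20-24)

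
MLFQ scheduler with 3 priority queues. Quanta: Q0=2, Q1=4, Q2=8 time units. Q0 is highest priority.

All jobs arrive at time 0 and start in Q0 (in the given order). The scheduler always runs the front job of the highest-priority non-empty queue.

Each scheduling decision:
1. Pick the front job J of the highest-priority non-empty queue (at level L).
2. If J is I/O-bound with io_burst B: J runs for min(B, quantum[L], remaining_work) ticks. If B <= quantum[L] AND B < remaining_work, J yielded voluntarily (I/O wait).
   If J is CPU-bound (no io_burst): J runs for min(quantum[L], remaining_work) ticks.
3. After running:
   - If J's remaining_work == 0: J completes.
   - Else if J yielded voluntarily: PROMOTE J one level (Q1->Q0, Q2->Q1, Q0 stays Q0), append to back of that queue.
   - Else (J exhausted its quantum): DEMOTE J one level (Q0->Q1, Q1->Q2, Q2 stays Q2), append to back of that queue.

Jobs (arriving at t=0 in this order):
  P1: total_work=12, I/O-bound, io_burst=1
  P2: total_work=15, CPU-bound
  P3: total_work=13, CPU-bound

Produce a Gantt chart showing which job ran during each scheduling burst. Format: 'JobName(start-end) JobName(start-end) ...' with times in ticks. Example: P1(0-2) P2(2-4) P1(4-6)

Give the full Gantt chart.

t=0-1: P1@Q0 runs 1, rem=11, I/O yield, promote→Q0. Q0=[P2,P3,P1] Q1=[] Q2=[]
t=1-3: P2@Q0 runs 2, rem=13, quantum used, demote→Q1. Q0=[P3,P1] Q1=[P2] Q2=[]
t=3-5: P3@Q0 runs 2, rem=11, quantum used, demote→Q1. Q0=[P1] Q1=[P2,P3] Q2=[]
t=5-6: P1@Q0 runs 1, rem=10, I/O yield, promote→Q0. Q0=[P1] Q1=[P2,P3] Q2=[]
t=6-7: P1@Q0 runs 1, rem=9, I/O yield, promote→Q0. Q0=[P1] Q1=[P2,P3] Q2=[]
t=7-8: P1@Q0 runs 1, rem=8, I/O yield, promote→Q0. Q0=[P1] Q1=[P2,P3] Q2=[]
t=8-9: P1@Q0 runs 1, rem=7, I/O yield, promote→Q0. Q0=[P1] Q1=[P2,P3] Q2=[]
t=9-10: P1@Q0 runs 1, rem=6, I/O yield, promote→Q0. Q0=[P1] Q1=[P2,P3] Q2=[]
t=10-11: P1@Q0 runs 1, rem=5, I/O yield, promote→Q0. Q0=[P1] Q1=[P2,P3] Q2=[]
t=11-12: P1@Q0 runs 1, rem=4, I/O yield, promote→Q0. Q0=[P1] Q1=[P2,P3] Q2=[]
t=12-13: P1@Q0 runs 1, rem=3, I/O yield, promote→Q0. Q0=[P1] Q1=[P2,P3] Q2=[]
t=13-14: P1@Q0 runs 1, rem=2, I/O yield, promote→Q0. Q0=[P1] Q1=[P2,P3] Q2=[]
t=14-15: P1@Q0 runs 1, rem=1, I/O yield, promote→Q0. Q0=[P1] Q1=[P2,P3] Q2=[]
t=15-16: P1@Q0 runs 1, rem=0, completes. Q0=[] Q1=[P2,P3] Q2=[]
t=16-20: P2@Q1 runs 4, rem=9, quantum used, demote→Q2. Q0=[] Q1=[P3] Q2=[P2]
t=20-24: P3@Q1 runs 4, rem=7, quantum used, demote→Q2. Q0=[] Q1=[] Q2=[P2,P3]
t=24-32: P2@Q2 runs 8, rem=1, quantum used, demote→Q2. Q0=[] Q1=[] Q2=[P3,P2]
t=32-39: P3@Q2 runs 7, rem=0, completes. Q0=[] Q1=[] Q2=[P2]
t=39-40: P2@Q2 runs 1, rem=0, completes. Q0=[] Q1=[] Q2=[]

Answer: P1(0-1) P2(1-3) P3(3-5) P1(5-6) P1(6-7) P1(7-8) P1(8-9) P1(9-10) P1(10-11) P1(11-12) P1(12-13) P1(13-14) P1(14-15) P1(15-16) P2(16-20) P3(20-24) P2(24-32) P3(32-39) P2(39-40)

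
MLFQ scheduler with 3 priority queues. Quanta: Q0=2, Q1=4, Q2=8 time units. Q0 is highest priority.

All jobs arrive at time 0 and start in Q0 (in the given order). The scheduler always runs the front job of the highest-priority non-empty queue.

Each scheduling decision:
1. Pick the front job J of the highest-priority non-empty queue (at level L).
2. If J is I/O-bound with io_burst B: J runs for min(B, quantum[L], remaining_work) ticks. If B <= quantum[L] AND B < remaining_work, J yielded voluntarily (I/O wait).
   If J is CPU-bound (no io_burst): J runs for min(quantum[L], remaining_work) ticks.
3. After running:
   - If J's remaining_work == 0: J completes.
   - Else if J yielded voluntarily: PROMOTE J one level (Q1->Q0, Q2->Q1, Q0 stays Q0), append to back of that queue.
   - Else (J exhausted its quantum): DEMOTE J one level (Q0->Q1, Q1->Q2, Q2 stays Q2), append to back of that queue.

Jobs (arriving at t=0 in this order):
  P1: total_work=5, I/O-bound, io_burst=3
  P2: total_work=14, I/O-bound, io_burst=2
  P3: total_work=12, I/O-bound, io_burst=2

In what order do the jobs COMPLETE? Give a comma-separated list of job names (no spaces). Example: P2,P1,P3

Answer: P3,P2,P1

Derivation:
t=0-2: P1@Q0 runs 2, rem=3, quantum used, demote→Q1. Q0=[P2,P3] Q1=[P1] Q2=[]
t=2-4: P2@Q0 runs 2, rem=12, I/O yield, promote→Q0. Q0=[P3,P2] Q1=[P1] Q2=[]
t=4-6: P3@Q0 runs 2, rem=10, I/O yield, promote→Q0. Q0=[P2,P3] Q1=[P1] Q2=[]
t=6-8: P2@Q0 runs 2, rem=10, I/O yield, promote→Q0. Q0=[P3,P2] Q1=[P1] Q2=[]
t=8-10: P3@Q0 runs 2, rem=8, I/O yield, promote→Q0. Q0=[P2,P3] Q1=[P1] Q2=[]
t=10-12: P2@Q0 runs 2, rem=8, I/O yield, promote→Q0. Q0=[P3,P2] Q1=[P1] Q2=[]
t=12-14: P3@Q0 runs 2, rem=6, I/O yield, promote→Q0. Q0=[P2,P3] Q1=[P1] Q2=[]
t=14-16: P2@Q0 runs 2, rem=6, I/O yield, promote→Q0. Q0=[P3,P2] Q1=[P1] Q2=[]
t=16-18: P3@Q0 runs 2, rem=4, I/O yield, promote→Q0. Q0=[P2,P3] Q1=[P1] Q2=[]
t=18-20: P2@Q0 runs 2, rem=4, I/O yield, promote→Q0. Q0=[P3,P2] Q1=[P1] Q2=[]
t=20-22: P3@Q0 runs 2, rem=2, I/O yield, promote→Q0. Q0=[P2,P3] Q1=[P1] Q2=[]
t=22-24: P2@Q0 runs 2, rem=2, I/O yield, promote→Q0. Q0=[P3,P2] Q1=[P1] Q2=[]
t=24-26: P3@Q0 runs 2, rem=0, completes. Q0=[P2] Q1=[P1] Q2=[]
t=26-28: P2@Q0 runs 2, rem=0, completes. Q0=[] Q1=[P1] Q2=[]
t=28-31: P1@Q1 runs 3, rem=0, completes. Q0=[] Q1=[] Q2=[]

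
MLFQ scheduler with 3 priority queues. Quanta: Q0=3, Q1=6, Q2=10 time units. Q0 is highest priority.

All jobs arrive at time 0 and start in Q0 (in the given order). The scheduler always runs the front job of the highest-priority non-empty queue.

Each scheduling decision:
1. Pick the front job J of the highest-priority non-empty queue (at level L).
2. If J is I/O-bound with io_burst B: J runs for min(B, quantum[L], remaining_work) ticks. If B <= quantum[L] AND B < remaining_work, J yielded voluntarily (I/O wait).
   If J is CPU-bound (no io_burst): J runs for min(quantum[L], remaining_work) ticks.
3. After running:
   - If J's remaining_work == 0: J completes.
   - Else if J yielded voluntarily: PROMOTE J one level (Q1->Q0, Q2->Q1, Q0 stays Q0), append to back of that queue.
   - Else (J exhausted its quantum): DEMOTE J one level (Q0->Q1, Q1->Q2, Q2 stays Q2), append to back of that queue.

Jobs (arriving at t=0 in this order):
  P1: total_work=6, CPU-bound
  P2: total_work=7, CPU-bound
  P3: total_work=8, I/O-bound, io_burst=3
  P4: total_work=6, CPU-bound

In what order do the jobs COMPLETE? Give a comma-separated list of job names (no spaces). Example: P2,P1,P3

Answer: P3,P1,P2,P4

Derivation:
t=0-3: P1@Q0 runs 3, rem=3, quantum used, demote→Q1. Q0=[P2,P3,P4] Q1=[P1] Q2=[]
t=3-6: P2@Q0 runs 3, rem=4, quantum used, demote→Q1. Q0=[P3,P4] Q1=[P1,P2] Q2=[]
t=6-9: P3@Q0 runs 3, rem=5, I/O yield, promote→Q0. Q0=[P4,P3] Q1=[P1,P2] Q2=[]
t=9-12: P4@Q0 runs 3, rem=3, quantum used, demote→Q1. Q0=[P3] Q1=[P1,P2,P4] Q2=[]
t=12-15: P3@Q0 runs 3, rem=2, I/O yield, promote→Q0. Q0=[P3] Q1=[P1,P2,P4] Q2=[]
t=15-17: P3@Q0 runs 2, rem=0, completes. Q0=[] Q1=[P1,P2,P4] Q2=[]
t=17-20: P1@Q1 runs 3, rem=0, completes. Q0=[] Q1=[P2,P4] Q2=[]
t=20-24: P2@Q1 runs 4, rem=0, completes. Q0=[] Q1=[P4] Q2=[]
t=24-27: P4@Q1 runs 3, rem=0, completes. Q0=[] Q1=[] Q2=[]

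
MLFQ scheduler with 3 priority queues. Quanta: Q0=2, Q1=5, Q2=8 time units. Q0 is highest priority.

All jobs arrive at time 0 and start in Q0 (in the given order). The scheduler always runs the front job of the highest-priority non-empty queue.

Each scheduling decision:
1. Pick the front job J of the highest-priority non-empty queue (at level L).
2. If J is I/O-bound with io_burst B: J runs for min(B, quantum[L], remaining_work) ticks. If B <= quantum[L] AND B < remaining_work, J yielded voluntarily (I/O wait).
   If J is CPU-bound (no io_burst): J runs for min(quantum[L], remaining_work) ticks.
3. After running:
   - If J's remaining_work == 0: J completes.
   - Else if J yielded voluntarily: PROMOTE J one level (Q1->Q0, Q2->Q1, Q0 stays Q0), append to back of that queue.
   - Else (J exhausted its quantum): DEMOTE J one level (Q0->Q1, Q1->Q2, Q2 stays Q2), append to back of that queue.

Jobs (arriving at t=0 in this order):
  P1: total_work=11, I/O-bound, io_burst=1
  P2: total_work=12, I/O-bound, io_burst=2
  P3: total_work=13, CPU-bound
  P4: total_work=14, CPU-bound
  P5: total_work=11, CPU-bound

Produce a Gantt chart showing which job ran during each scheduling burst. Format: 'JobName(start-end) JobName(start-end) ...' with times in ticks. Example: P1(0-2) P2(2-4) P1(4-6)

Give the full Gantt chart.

Answer: P1(0-1) P2(1-3) P3(3-5) P4(5-7) P5(7-9) P1(9-10) P2(10-12) P1(12-13) P2(13-15) P1(15-16) P2(16-18) P1(18-19) P2(19-21) P1(21-22) P2(22-24) P1(24-25) P1(25-26) P1(26-27) P1(27-28) P1(28-29) P3(29-34) P4(34-39) P5(39-44) P3(44-50) P4(50-57) P5(57-61)

Derivation:
t=0-1: P1@Q0 runs 1, rem=10, I/O yield, promote→Q0. Q0=[P2,P3,P4,P5,P1] Q1=[] Q2=[]
t=1-3: P2@Q0 runs 2, rem=10, I/O yield, promote→Q0. Q0=[P3,P4,P5,P1,P2] Q1=[] Q2=[]
t=3-5: P3@Q0 runs 2, rem=11, quantum used, demote→Q1. Q0=[P4,P5,P1,P2] Q1=[P3] Q2=[]
t=5-7: P4@Q0 runs 2, rem=12, quantum used, demote→Q1. Q0=[P5,P1,P2] Q1=[P3,P4] Q2=[]
t=7-9: P5@Q0 runs 2, rem=9, quantum used, demote→Q1. Q0=[P1,P2] Q1=[P3,P4,P5] Q2=[]
t=9-10: P1@Q0 runs 1, rem=9, I/O yield, promote→Q0. Q0=[P2,P1] Q1=[P3,P4,P5] Q2=[]
t=10-12: P2@Q0 runs 2, rem=8, I/O yield, promote→Q0. Q0=[P1,P2] Q1=[P3,P4,P5] Q2=[]
t=12-13: P1@Q0 runs 1, rem=8, I/O yield, promote→Q0. Q0=[P2,P1] Q1=[P3,P4,P5] Q2=[]
t=13-15: P2@Q0 runs 2, rem=6, I/O yield, promote→Q0. Q0=[P1,P2] Q1=[P3,P4,P5] Q2=[]
t=15-16: P1@Q0 runs 1, rem=7, I/O yield, promote→Q0. Q0=[P2,P1] Q1=[P3,P4,P5] Q2=[]
t=16-18: P2@Q0 runs 2, rem=4, I/O yield, promote→Q0. Q0=[P1,P2] Q1=[P3,P4,P5] Q2=[]
t=18-19: P1@Q0 runs 1, rem=6, I/O yield, promote→Q0. Q0=[P2,P1] Q1=[P3,P4,P5] Q2=[]
t=19-21: P2@Q0 runs 2, rem=2, I/O yield, promote→Q0. Q0=[P1,P2] Q1=[P3,P4,P5] Q2=[]
t=21-22: P1@Q0 runs 1, rem=5, I/O yield, promote→Q0. Q0=[P2,P1] Q1=[P3,P4,P5] Q2=[]
t=22-24: P2@Q0 runs 2, rem=0, completes. Q0=[P1] Q1=[P3,P4,P5] Q2=[]
t=24-25: P1@Q0 runs 1, rem=4, I/O yield, promote→Q0. Q0=[P1] Q1=[P3,P4,P5] Q2=[]
t=25-26: P1@Q0 runs 1, rem=3, I/O yield, promote→Q0. Q0=[P1] Q1=[P3,P4,P5] Q2=[]
t=26-27: P1@Q0 runs 1, rem=2, I/O yield, promote→Q0. Q0=[P1] Q1=[P3,P4,P5] Q2=[]
t=27-28: P1@Q0 runs 1, rem=1, I/O yield, promote→Q0. Q0=[P1] Q1=[P3,P4,P5] Q2=[]
t=28-29: P1@Q0 runs 1, rem=0, completes. Q0=[] Q1=[P3,P4,P5] Q2=[]
t=29-34: P3@Q1 runs 5, rem=6, quantum used, demote→Q2. Q0=[] Q1=[P4,P5] Q2=[P3]
t=34-39: P4@Q1 runs 5, rem=7, quantum used, demote→Q2. Q0=[] Q1=[P5] Q2=[P3,P4]
t=39-44: P5@Q1 runs 5, rem=4, quantum used, demote→Q2. Q0=[] Q1=[] Q2=[P3,P4,P5]
t=44-50: P3@Q2 runs 6, rem=0, completes. Q0=[] Q1=[] Q2=[P4,P5]
t=50-57: P4@Q2 runs 7, rem=0, completes. Q0=[] Q1=[] Q2=[P5]
t=57-61: P5@Q2 runs 4, rem=0, completes. Q0=[] Q1=[] Q2=[]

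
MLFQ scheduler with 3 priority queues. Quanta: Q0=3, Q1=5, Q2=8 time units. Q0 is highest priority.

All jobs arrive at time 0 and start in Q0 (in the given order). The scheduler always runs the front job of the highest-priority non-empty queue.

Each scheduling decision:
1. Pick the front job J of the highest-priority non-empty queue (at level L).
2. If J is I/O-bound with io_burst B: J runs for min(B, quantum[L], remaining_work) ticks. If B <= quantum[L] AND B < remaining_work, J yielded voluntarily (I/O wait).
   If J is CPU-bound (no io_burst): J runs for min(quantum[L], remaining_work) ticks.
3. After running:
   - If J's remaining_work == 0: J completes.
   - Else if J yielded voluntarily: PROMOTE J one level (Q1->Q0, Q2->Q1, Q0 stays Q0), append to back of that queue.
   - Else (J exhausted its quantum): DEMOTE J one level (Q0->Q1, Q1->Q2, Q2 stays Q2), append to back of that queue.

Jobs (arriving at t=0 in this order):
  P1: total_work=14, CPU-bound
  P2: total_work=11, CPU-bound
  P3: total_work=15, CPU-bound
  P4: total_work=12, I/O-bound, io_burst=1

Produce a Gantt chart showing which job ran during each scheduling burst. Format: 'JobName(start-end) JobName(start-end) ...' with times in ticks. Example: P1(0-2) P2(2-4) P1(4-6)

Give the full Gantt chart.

t=0-3: P1@Q0 runs 3, rem=11, quantum used, demote→Q1. Q0=[P2,P3,P4] Q1=[P1] Q2=[]
t=3-6: P2@Q0 runs 3, rem=8, quantum used, demote→Q1. Q0=[P3,P4] Q1=[P1,P2] Q2=[]
t=6-9: P3@Q0 runs 3, rem=12, quantum used, demote→Q1. Q0=[P4] Q1=[P1,P2,P3] Q2=[]
t=9-10: P4@Q0 runs 1, rem=11, I/O yield, promote→Q0. Q0=[P4] Q1=[P1,P2,P3] Q2=[]
t=10-11: P4@Q0 runs 1, rem=10, I/O yield, promote→Q0. Q0=[P4] Q1=[P1,P2,P3] Q2=[]
t=11-12: P4@Q0 runs 1, rem=9, I/O yield, promote→Q0. Q0=[P4] Q1=[P1,P2,P3] Q2=[]
t=12-13: P4@Q0 runs 1, rem=8, I/O yield, promote→Q0. Q0=[P4] Q1=[P1,P2,P3] Q2=[]
t=13-14: P4@Q0 runs 1, rem=7, I/O yield, promote→Q0. Q0=[P4] Q1=[P1,P2,P3] Q2=[]
t=14-15: P4@Q0 runs 1, rem=6, I/O yield, promote→Q0. Q0=[P4] Q1=[P1,P2,P3] Q2=[]
t=15-16: P4@Q0 runs 1, rem=5, I/O yield, promote→Q0. Q0=[P4] Q1=[P1,P2,P3] Q2=[]
t=16-17: P4@Q0 runs 1, rem=4, I/O yield, promote→Q0. Q0=[P4] Q1=[P1,P2,P3] Q2=[]
t=17-18: P4@Q0 runs 1, rem=3, I/O yield, promote→Q0. Q0=[P4] Q1=[P1,P2,P3] Q2=[]
t=18-19: P4@Q0 runs 1, rem=2, I/O yield, promote→Q0. Q0=[P4] Q1=[P1,P2,P3] Q2=[]
t=19-20: P4@Q0 runs 1, rem=1, I/O yield, promote→Q0. Q0=[P4] Q1=[P1,P2,P3] Q2=[]
t=20-21: P4@Q0 runs 1, rem=0, completes. Q0=[] Q1=[P1,P2,P3] Q2=[]
t=21-26: P1@Q1 runs 5, rem=6, quantum used, demote→Q2. Q0=[] Q1=[P2,P3] Q2=[P1]
t=26-31: P2@Q1 runs 5, rem=3, quantum used, demote→Q2. Q0=[] Q1=[P3] Q2=[P1,P2]
t=31-36: P3@Q1 runs 5, rem=7, quantum used, demote→Q2. Q0=[] Q1=[] Q2=[P1,P2,P3]
t=36-42: P1@Q2 runs 6, rem=0, completes. Q0=[] Q1=[] Q2=[P2,P3]
t=42-45: P2@Q2 runs 3, rem=0, completes. Q0=[] Q1=[] Q2=[P3]
t=45-52: P3@Q2 runs 7, rem=0, completes. Q0=[] Q1=[] Q2=[]

Answer: P1(0-3) P2(3-6) P3(6-9) P4(9-10) P4(10-11) P4(11-12) P4(12-13) P4(13-14) P4(14-15) P4(15-16) P4(16-17) P4(17-18) P4(18-19) P4(19-20) P4(20-21) P1(21-26) P2(26-31) P3(31-36) P1(36-42) P2(42-45) P3(45-52)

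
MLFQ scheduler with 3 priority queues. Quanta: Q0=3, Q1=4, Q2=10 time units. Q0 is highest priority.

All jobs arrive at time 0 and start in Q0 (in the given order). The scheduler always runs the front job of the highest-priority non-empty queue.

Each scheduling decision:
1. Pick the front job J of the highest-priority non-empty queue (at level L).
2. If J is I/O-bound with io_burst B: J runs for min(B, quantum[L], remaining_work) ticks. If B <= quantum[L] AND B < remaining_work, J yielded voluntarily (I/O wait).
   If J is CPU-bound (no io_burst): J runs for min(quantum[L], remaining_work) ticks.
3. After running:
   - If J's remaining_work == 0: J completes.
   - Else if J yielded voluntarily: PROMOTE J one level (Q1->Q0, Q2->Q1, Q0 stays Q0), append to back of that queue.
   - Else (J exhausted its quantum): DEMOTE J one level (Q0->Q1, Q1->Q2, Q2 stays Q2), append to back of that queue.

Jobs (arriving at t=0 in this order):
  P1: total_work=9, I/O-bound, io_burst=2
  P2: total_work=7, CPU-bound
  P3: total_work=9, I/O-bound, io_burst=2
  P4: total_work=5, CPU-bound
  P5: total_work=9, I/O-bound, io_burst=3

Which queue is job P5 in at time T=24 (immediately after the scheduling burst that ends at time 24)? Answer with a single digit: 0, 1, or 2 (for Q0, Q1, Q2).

t=0-2: P1@Q0 runs 2, rem=7, I/O yield, promote→Q0. Q0=[P2,P3,P4,P5,P1] Q1=[] Q2=[]
t=2-5: P2@Q0 runs 3, rem=4, quantum used, demote→Q1. Q0=[P3,P4,P5,P1] Q1=[P2] Q2=[]
t=5-7: P3@Q0 runs 2, rem=7, I/O yield, promote→Q0. Q0=[P4,P5,P1,P3] Q1=[P2] Q2=[]
t=7-10: P4@Q0 runs 3, rem=2, quantum used, demote→Q1. Q0=[P5,P1,P3] Q1=[P2,P4] Q2=[]
t=10-13: P5@Q0 runs 3, rem=6, I/O yield, promote→Q0. Q0=[P1,P3,P5] Q1=[P2,P4] Q2=[]
t=13-15: P1@Q0 runs 2, rem=5, I/O yield, promote→Q0. Q0=[P3,P5,P1] Q1=[P2,P4] Q2=[]
t=15-17: P3@Q0 runs 2, rem=5, I/O yield, promote→Q0. Q0=[P5,P1,P3] Q1=[P2,P4] Q2=[]
t=17-20: P5@Q0 runs 3, rem=3, I/O yield, promote→Q0. Q0=[P1,P3,P5] Q1=[P2,P4] Q2=[]
t=20-22: P1@Q0 runs 2, rem=3, I/O yield, promote→Q0. Q0=[P3,P5,P1] Q1=[P2,P4] Q2=[]
t=22-24: P3@Q0 runs 2, rem=3, I/O yield, promote→Q0. Q0=[P5,P1,P3] Q1=[P2,P4] Q2=[]
t=24-27: P5@Q0 runs 3, rem=0, completes. Q0=[P1,P3] Q1=[P2,P4] Q2=[]
t=27-29: P1@Q0 runs 2, rem=1, I/O yield, promote→Q0. Q0=[P3,P1] Q1=[P2,P4] Q2=[]
t=29-31: P3@Q0 runs 2, rem=1, I/O yield, promote→Q0. Q0=[P1,P3] Q1=[P2,P4] Q2=[]
t=31-32: P1@Q0 runs 1, rem=0, completes. Q0=[P3] Q1=[P2,P4] Q2=[]
t=32-33: P3@Q0 runs 1, rem=0, completes. Q0=[] Q1=[P2,P4] Q2=[]
t=33-37: P2@Q1 runs 4, rem=0, completes. Q0=[] Q1=[P4] Q2=[]
t=37-39: P4@Q1 runs 2, rem=0, completes. Q0=[] Q1=[] Q2=[]

Answer: 0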